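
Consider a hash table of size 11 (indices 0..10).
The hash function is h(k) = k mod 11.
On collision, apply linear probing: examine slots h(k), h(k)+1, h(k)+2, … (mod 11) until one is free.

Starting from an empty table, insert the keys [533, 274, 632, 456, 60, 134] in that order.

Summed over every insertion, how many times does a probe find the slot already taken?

533: h=5 => slot 5
274: h=10 => slot 10
632: h=5, probe 5,6 => slot 6
456: h=5, probe 5,6,7 => slot 7
60: h=5, probe 5,6,7,8 => slot 8
134: h=2 => slot 2
Table: [∅, ∅, 134, ∅, ∅, 533, 632, 456, 60, ∅, 274]

6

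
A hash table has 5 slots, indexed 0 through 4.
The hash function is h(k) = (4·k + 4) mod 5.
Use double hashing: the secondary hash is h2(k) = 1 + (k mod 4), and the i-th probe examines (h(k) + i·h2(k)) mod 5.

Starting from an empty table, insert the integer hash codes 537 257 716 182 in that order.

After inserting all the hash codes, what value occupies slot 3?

716

537: h=2 => slot 2
257: h=2, h2=2, probe 2,4 => slot 4
716: h=3 => slot 3
182: h=2, h2=3, probe 2,0 => slot 0
Table: [182, —, 537, 716, 257]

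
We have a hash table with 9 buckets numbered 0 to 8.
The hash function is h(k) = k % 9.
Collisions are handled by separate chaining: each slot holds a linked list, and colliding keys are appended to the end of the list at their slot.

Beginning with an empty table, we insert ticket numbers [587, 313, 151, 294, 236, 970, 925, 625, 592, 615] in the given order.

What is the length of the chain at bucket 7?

5

587 -> bucket 2
313 -> bucket 7
151 -> bucket 7 (collision)
294 -> bucket 6
236 -> bucket 2 (collision)
970 -> bucket 7 (collision)
925 -> bucket 7 (collision)
625 -> bucket 4
592 -> bucket 7 (collision)
615 -> bucket 3
Final buckets:
0: ∅
1: ∅
2: 587 -> 236
3: 615
4: 625
5: ∅
6: 294
7: 313 -> 151 -> 970 -> 925 -> 592
8: ∅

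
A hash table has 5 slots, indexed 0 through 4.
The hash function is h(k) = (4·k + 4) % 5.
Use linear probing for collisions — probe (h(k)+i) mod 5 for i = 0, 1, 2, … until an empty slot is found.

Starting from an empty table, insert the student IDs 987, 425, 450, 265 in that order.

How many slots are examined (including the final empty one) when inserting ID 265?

3

987 hashes to 2; slot 2 is free → place at 2.
425 hashes to 4; slot 4 is free → place at 4.
450 hashes to 4; 4 taken → place at 0.
265 hashes to 4; 4,0 taken → place at 1.
Table: [450, 265, 987, _, 425]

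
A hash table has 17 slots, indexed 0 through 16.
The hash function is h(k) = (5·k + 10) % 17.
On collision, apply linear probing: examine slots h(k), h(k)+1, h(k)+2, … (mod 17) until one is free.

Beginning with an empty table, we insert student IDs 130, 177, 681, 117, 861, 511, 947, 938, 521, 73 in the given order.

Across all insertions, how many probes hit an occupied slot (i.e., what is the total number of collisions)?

Insert 130: h=14, slot 14 empty → index 14.
Insert 177: h=11, slot 11 empty → index 11.
Insert 681: h=15, slot 15 empty → index 15.
Insert 117: h=0, slot 0 empty → index 0.
Insert 861: h=14, slots 14,15 occupied → index 16.
Insert 511: h=15, slots 15,16,0 occupied → index 1.
Insert 947: h=2, slot 2 empty → index 2.
Insert 938: h=8, slot 8 empty → index 8.
Insert 521: h=14, slots 14,15,16,0,1,2 occupied → index 3.
Insert 73: h=1, slots 1,2,3 occupied → index 4.
Table: [117, 511, 947, 521, 73, —, —, —, 938, —, —, 177, —, —, 130, 681, 861]

14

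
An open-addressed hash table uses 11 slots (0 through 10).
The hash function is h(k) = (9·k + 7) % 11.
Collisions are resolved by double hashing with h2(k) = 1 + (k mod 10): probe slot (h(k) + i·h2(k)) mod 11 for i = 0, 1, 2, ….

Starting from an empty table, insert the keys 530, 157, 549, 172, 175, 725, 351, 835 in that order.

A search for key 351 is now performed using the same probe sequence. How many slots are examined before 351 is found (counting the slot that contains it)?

2

530 hashes to 3; slot 3 is free -> place at 3.
157 hashes to 1; slot 1 is free -> place at 1.
549 hashes to 9; slot 9 is free -> place at 9.
172 hashes to 4; slot 4 is free -> place at 4.
175 hashes to 9, h2=6; 9,4 taken -> place at 10.
725 hashes to 9, h2=6; 9,4,10 taken -> place at 5.
351 hashes to 9, h2=2; 9 taken -> place at 0.
835 hashes to 9, h2=6; 9,4,10,5,0 taken -> place at 6.
Table: [351, 157, -, 530, 172, 725, 835, -, -, 549, 175]
Lookup 351: h=9, h2=2, probe 9,0 → found at 0.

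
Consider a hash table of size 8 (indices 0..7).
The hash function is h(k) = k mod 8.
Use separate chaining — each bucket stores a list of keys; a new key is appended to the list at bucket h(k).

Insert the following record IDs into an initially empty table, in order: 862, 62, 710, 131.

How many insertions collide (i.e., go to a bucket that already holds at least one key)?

Insert 862: h=6, bucket 6 empty -> new chain.
Insert 62: h=6, bucket 6 nonempty -> append to chain.
Insert 710: h=6, bucket 6 nonempty -> append to chain.
Insert 131: h=3, bucket 3 empty -> new chain.
Final buckets:
0: .
1: .
2: .
3: 131
4: .
5: .
6: 862 -> 62 -> 710
7: .

2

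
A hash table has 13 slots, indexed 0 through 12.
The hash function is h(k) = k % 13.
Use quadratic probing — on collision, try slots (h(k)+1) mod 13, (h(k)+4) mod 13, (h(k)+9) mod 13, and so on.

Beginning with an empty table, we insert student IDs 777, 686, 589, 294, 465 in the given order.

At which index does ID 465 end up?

1

777: h=10 -> slot 10
686: h=10, probe 10,11 -> slot 11
589: h=4 -> slot 4
294: h=8 -> slot 8
465: h=10, probe 10,11,1 -> slot 1
Table: [_, 465, _, _, 589, _, _, _, 294, _, 777, 686, _]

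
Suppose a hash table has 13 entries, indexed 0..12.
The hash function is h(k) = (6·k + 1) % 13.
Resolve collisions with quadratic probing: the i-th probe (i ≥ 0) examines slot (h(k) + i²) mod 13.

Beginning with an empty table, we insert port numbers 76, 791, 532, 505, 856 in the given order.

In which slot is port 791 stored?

3

76 hashes to 2; slot 2 is free → place at 2.
791 hashes to 2; 2 taken → place at 3.
532 hashes to 8; slot 8 is free → place at 8.
505 hashes to 2; 2,3 taken → place at 6.
856 hashes to 2; 2,3,6 taken → place at 11.
Table: [-, -, 76, 791, -, -, 505, -, 532, -, -, 856, -]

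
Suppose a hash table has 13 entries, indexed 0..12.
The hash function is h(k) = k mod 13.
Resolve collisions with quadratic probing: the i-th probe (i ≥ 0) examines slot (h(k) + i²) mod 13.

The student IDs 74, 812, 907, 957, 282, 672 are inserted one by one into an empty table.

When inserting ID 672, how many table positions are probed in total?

4

74 hashes to 9; slot 9 is free -> place at 9.
812 hashes to 6; slot 6 is free -> place at 6.
907 hashes to 10; slot 10 is free -> place at 10.
957 hashes to 8; slot 8 is free -> place at 8.
282 hashes to 9; 9,10 taken -> place at 0.
672 hashes to 9; 9,10,0 taken -> place at 5.
Table: [282, -, -, -, -, 672, 812, -, 957, 74, 907, -, -]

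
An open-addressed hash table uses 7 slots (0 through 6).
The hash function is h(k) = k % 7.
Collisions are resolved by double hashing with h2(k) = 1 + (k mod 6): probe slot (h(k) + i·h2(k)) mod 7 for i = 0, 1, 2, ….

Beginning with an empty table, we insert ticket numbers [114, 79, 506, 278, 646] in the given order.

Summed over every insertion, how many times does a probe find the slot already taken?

Insert 114: h=2, slot 2 empty -> index 2.
Insert 79: h=2, h2=2, slot 2 occupied -> index 4.
Insert 506: h=2, h2=3, slot 2 occupied -> index 5.
Insert 278: h=5, h2=3, slot 5 occupied -> index 1.
Insert 646: h=2, h2=5, slot 2 occupied -> index 0.
Table: [646, 278, 114, ., 79, 506, .]

4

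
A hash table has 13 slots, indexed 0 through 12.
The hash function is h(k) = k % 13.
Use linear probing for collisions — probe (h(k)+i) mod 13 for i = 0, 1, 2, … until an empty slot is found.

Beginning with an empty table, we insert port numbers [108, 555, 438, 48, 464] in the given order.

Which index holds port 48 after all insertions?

Insert 108: h=4, slot 4 empty -> index 4.
Insert 555: h=9, slot 9 empty -> index 9.
Insert 438: h=9, slot 9 occupied -> index 10.
Insert 48: h=9, slots 9,10 occupied -> index 11.
Insert 464: h=9, slots 9,10,11 occupied -> index 12.
Table: [-, -, -, -, 108, -, -, -, -, 555, 438, 48, 464]

11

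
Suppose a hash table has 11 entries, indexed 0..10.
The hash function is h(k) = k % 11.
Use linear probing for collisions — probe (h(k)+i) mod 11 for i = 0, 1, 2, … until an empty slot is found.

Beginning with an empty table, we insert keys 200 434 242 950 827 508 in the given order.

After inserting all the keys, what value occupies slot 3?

827

Insert 200: h=2, slot 2 empty → index 2.
Insert 434: h=5, slot 5 empty → index 5.
Insert 242: h=0, slot 0 empty → index 0.
Insert 950: h=4, slot 4 empty → index 4.
Insert 827: h=2, slot 2 occupied → index 3.
Insert 508: h=2, slots 2,3,4,5 occupied → index 6.
Table: [242, —, 200, 827, 950, 434, 508, —, —, —, —]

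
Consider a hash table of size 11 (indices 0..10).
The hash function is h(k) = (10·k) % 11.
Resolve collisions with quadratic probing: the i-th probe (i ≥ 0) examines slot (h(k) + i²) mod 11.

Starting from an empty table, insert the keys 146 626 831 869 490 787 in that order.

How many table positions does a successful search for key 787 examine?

3

146 hashes to 8; slot 8 is free => place at 8.
626 hashes to 1; slot 1 is free => place at 1.
831 hashes to 5; slot 5 is free => place at 5.
869 hashes to 0; slot 0 is free => place at 0.
490 hashes to 5; 5 taken => place at 6.
787 hashes to 5; 5,6 taken => place at 9.
Table: [869, 626, ∅, ∅, ∅, 831, 490, ∅, 146, 787, ∅]
Lookup 787: h=5, probe 5,6,9 → found at 9.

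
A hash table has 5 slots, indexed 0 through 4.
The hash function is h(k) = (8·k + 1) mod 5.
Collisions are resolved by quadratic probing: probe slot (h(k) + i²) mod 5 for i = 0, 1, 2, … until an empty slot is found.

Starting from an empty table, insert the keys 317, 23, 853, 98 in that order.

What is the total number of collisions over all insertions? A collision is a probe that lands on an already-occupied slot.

3

317 hashes to 2; slot 2 is free -> place at 2.
23 hashes to 0; slot 0 is free -> place at 0.
853 hashes to 0; 0 taken -> place at 1.
98 hashes to 0; 0,1 taken -> place at 4.
Table: [23, 853, 317, -, 98]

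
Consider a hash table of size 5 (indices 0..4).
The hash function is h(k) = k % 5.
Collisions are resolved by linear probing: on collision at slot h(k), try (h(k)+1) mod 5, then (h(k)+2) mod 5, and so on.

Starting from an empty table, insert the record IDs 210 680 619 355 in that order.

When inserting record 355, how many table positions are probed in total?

3

210: h=0 => slot 0
680: h=0, probe 0,1 => slot 1
619: h=4 => slot 4
355: h=0, probe 0,1,2 => slot 2
Table: [210, 680, 355, ., 619]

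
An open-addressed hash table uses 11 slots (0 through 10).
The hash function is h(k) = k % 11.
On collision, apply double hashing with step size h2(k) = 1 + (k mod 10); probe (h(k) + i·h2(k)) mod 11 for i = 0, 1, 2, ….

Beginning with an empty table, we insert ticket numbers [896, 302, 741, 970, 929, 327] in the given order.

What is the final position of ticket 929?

3

896 hashes to 5; slot 5 is free -> place at 5.
302 hashes to 5, h2=3; 5 taken -> place at 8.
741 hashes to 4; slot 4 is free -> place at 4.
970 hashes to 2; slot 2 is free -> place at 2.
929 hashes to 5, h2=10; 5,4 taken -> place at 3.
327 hashes to 8, h2=8; 8,5,2 taken -> place at 10.
Table: [—, —, 970, 929, 741, 896, —, —, 302, —, 327]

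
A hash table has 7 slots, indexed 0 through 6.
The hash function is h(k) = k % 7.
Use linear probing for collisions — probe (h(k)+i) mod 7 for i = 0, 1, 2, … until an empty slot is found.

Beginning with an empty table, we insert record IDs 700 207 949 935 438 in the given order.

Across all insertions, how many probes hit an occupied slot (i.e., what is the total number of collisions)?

Insert 700: h=0, slot 0 empty -> index 0.
Insert 207: h=4, slot 4 empty -> index 4.
Insert 949: h=4, slot 4 occupied -> index 5.
Insert 935: h=4, slots 4,5 occupied -> index 6.
Insert 438: h=4, slots 4,5,6,0 occupied -> index 1.
Table: [700, 438, ., ., 207, 949, 935]

7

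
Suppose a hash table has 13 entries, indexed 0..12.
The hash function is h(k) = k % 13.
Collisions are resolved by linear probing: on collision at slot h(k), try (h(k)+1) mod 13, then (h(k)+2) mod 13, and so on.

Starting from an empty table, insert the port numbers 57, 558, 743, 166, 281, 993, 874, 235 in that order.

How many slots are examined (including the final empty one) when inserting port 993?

57: h=5 → slot 5
558: h=12 → slot 12
743: h=2 → slot 2
166: h=10 → slot 10
281: h=8 → slot 8
993: h=5, probe 5,6 → slot 6
874: h=3 → slot 3
235: h=1 → slot 1
Table: [_, 235, 743, 874, _, 57, 993, _, 281, _, 166, _, 558]

2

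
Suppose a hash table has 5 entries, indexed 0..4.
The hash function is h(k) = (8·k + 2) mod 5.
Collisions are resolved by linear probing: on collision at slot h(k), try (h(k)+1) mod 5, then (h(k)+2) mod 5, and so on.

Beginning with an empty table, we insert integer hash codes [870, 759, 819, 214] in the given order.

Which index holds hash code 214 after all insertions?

870: h=2 => slot 2
759: h=4 => slot 4
819: h=4, probe 4,0 => slot 0
214: h=4, probe 4,0,1 => slot 1
Table: [819, 214, 870, ∅, 759]

1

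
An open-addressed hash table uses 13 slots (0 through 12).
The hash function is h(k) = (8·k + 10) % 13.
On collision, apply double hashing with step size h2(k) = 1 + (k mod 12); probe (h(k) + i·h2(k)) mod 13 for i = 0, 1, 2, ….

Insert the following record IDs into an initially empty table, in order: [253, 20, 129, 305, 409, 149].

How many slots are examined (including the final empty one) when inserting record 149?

3

Insert 253: h=6, slot 6 empty → index 6.
Insert 20: h=1, slot 1 empty → index 1.
Insert 129: h=2, slot 2 empty → index 2.
Insert 305: h=6, h2=6, slot 6 occupied → index 12.
Insert 409: h=6, h2=2, slot 6 occupied → index 8.
Insert 149: h=6, h2=6, slots 6,12 occupied → index 5.
Table: [∅, 20, 129, ∅, ∅, 149, 253, ∅, 409, ∅, ∅, ∅, 305]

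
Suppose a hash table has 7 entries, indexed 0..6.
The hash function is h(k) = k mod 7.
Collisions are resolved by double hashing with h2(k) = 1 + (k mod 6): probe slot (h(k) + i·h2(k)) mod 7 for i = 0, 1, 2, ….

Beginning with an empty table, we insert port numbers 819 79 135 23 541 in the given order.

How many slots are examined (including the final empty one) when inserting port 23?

819: h=0 -> slot 0
79: h=2 -> slot 2
135: h=2, h2=4, probe 2,6 -> slot 6
23: h=2, h2=6, probe 2,1 -> slot 1
541: h=2, h2=2, probe 2,4 -> slot 4
Table: [819, 23, 79, -, 541, -, 135]

2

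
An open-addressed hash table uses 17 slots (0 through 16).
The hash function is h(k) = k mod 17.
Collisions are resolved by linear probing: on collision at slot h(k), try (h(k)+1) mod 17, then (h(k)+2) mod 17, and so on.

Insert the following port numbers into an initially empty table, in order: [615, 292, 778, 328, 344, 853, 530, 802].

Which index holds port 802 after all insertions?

9

Insert 615: h=3, slot 3 empty → index 3.
Insert 292: h=3, slot 3 occupied → index 4.
Insert 778: h=13, slot 13 empty → index 13.
Insert 328: h=5, slot 5 empty → index 5.
Insert 344: h=4, slots 4,5 occupied → index 6.
Insert 853: h=3, slots 3,4,5,6 occupied → index 7.
Insert 530: h=3, slots 3,4,5,6,7 occupied → index 8.
Insert 802: h=3, slots 3,4,5,6,7,8 occupied → index 9.
Table: [—, —, —, 615, 292, 328, 344, 853, 530, 802, —, —, —, 778, —, —, —]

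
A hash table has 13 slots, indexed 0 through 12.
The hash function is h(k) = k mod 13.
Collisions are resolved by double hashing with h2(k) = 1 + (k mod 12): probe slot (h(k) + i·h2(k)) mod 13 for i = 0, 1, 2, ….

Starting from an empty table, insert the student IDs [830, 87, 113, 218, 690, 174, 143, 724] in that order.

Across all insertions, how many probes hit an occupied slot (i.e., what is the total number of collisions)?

3

830 hashes to 11; slot 11 is free => place at 11.
87 hashes to 9; slot 9 is free => place at 9.
113 hashes to 9, h2=6; 9 taken => place at 2.
218 hashes to 10; slot 10 is free => place at 10.
690 hashes to 1; slot 1 is free => place at 1.
174 hashes to 5; slot 5 is free => place at 5.
143 hashes to 0; slot 0 is free => place at 0.
724 hashes to 9, h2=5; 9,1 taken => place at 6.
Table: [143, 690, 113, —, —, 174, 724, —, —, 87, 218, 830, —]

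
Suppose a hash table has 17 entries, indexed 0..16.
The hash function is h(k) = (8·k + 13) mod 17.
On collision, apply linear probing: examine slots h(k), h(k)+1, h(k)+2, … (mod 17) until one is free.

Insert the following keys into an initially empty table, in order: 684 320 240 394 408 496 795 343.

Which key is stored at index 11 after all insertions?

684

684 hashes to 11; slot 11 is free => place at 11.
320 hashes to 6; slot 6 is free => place at 6.
240 hashes to 12; slot 12 is free => place at 12.
394 hashes to 3; slot 3 is free => place at 3.
408 hashes to 13; slot 13 is free => place at 13.
496 hashes to 3; 3 taken => place at 4.
795 hashes to 15; slot 15 is free => place at 15.
343 hashes to 3; 3,4 taken => place at 5.
Table: [_, _, _, 394, 496, 343, 320, _, _, _, _, 684, 240, 408, _, 795, _]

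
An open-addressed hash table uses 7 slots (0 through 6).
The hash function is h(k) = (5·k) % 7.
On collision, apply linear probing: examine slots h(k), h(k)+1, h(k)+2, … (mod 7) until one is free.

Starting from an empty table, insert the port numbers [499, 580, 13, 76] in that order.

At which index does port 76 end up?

499: h=3 -> slot 3
580: h=2 -> slot 2
13: h=2, probe 2,3,4 -> slot 4
76: h=2, probe 2,3,4,5 -> slot 5
Table: [., ., 580, 499, 13, 76, .]

5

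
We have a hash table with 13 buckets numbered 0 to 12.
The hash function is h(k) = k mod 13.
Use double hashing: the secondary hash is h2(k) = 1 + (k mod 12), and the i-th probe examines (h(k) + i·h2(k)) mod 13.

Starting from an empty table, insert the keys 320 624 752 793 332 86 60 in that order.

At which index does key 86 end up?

1

320 hashes to 8; slot 8 is free → place at 8.
624 hashes to 0; slot 0 is free → place at 0.
752 hashes to 11; slot 11 is free → place at 11.
793 hashes to 0, h2=2; 0 taken → place at 2.
332 hashes to 7; slot 7 is free → place at 7.
86 hashes to 8, h2=3; 8,11 taken → place at 1.
60 hashes to 8, h2=1; 8 taken → place at 9.
Table: [624, 86, 793, _, _, _, _, 332, 320, 60, _, 752, _]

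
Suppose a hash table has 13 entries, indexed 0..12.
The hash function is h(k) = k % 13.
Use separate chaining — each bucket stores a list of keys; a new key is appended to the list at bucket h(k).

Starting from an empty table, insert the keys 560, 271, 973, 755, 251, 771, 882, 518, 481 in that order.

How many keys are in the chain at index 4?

2

Insert 560: h=1, bucket 1 empty -> new chain.
Insert 271: h=11, bucket 11 empty -> new chain.
Insert 973: h=11, bucket 11 nonempty -> append to chain.
Insert 755: h=1, bucket 1 nonempty -> append to chain.
Insert 251: h=4, bucket 4 empty -> new chain.
Insert 771: h=4, bucket 4 nonempty -> append to chain.
Insert 882: h=11, bucket 11 nonempty -> append to chain.
Insert 518: h=11, bucket 11 nonempty -> append to chain.
Insert 481: h=0, bucket 0 empty -> new chain.
Final buckets:
0: 481
1: 560 -> 755
2: .
3: .
4: 251 -> 771
5: .
6: .
7: .
8: .
9: .
10: .
11: 271 -> 973 -> 882 -> 518
12: .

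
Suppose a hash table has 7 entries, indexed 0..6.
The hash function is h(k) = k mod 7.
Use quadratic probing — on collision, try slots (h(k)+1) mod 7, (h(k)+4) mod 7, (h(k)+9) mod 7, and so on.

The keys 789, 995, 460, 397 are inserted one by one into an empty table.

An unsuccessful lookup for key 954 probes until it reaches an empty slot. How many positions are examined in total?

789: h=5 -> slot 5
995: h=1 -> slot 1
460: h=5, probe 5,6 -> slot 6
397: h=5, probe 5,6,2 -> slot 2
Table: [-, 995, 397, -, -, 789, 460]
Lookup 954: h=2, probe 2,3 → slot 3 empty, not found.

2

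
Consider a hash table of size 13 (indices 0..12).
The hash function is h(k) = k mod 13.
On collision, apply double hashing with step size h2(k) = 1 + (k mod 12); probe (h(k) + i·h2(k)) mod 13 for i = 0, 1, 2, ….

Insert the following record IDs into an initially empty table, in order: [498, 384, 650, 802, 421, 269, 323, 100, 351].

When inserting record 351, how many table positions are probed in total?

498 hashes to 4; slot 4 is free → place at 4.
384 hashes to 7; slot 7 is free → place at 7.
650 hashes to 0; slot 0 is free → place at 0.
802 hashes to 9; slot 9 is free → place at 9.
421 hashes to 5; slot 5 is free → place at 5.
269 hashes to 9, h2=6; 9 taken → place at 2.
323 hashes to 11; slot 11 is free → place at 11.
100 hashes to 9, h2=5; 9 taken → place at 1.
351 hashes to 0, h2=4; 0,4 taken → place at 8.
Table: [650, 100, 269, —, 498, 421, —, 384, 351, 802, —, 323, —]

3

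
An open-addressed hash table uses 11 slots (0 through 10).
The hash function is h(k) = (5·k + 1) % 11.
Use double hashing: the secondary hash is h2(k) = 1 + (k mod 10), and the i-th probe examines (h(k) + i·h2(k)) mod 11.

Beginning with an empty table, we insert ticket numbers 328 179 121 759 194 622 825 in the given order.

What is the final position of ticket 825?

328 hashes to 2; slot 2 is free => place at 2.
179 hashes to 5; slot 5 is free => place at 5.
121 hashes to 1; slot 1 is free => place at 1.
759 hashes to 1, h2=10; 1 taken => place at 0.
194 hashes to 3; slot 3 is free => place at 3.
622 hashes to 9; slot 9 is free => place at 9.
825 hashes to 1, h2=6; 1 taken => place at 7.
Table: [759, 121, 328, 194, —, 179, —, 825, —, 622, —]

7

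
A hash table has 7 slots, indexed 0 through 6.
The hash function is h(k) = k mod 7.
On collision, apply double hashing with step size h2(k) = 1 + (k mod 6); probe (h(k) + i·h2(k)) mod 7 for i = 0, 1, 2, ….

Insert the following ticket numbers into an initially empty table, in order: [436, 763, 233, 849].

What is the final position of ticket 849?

6

Insert 436: h=2, slot 2 empty → index 2.
Insert 763: h=0, slot 0 empty → index 0.
Insert 233: h=2, h2=6, slot 2 occupied → index 1.
Insert 849: h=2, h2=4, slot 2 occupied → index 6.
Table: [763, 233, 436, _, _, _, 849]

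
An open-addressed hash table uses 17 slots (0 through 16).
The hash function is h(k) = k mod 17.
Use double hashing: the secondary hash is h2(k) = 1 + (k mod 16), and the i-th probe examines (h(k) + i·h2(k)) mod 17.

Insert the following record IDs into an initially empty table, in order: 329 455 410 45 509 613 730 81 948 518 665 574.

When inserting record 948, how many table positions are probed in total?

329 hashes to 6; slot 6 is free => place at 6.
455 hashes to 13; slot 13 is free => place at 13.
410 hashes to 2; slot 2 is free => place at 2.
45 hashes to 11; slot 11 is free => place at 11.
509 hashes to 16; slot 16 is free => place at 16.
613 hashes to 1; slot 1 is free => place at 1.
730 hashes to 16, h2=11; 16 taken => place at 10.
81 hashes to 13, h2=2; 13 taken => place at 15.
948 hashes to 13, h2=5; 13,1,6,11,16 taken => place at 4.
518 hashes to 8; slot 8 is free => place at 8.
665 hashes to 2, h2=10; 2 taken => place at 12.
574 hashes to 13, h2=15; 13,11 taken => place at 9.
Table: [∅, 613, 410, ∅, 948, ∅, 329, ∅, 518, 574, 730, 45, 665, 455, ∅, 81, 509]

6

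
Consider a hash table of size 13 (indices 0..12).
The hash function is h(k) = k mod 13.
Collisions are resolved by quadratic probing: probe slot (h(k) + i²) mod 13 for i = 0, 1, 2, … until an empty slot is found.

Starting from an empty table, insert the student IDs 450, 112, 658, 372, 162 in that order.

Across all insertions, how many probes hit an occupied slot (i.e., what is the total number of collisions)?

450: h=8 -> slot 8
112: h=8, probe 8,9 -> slot 9
658: h=8, probe 8,9,12 -> slot 12
372: h=8, probe 8,9,12,4 -> slot 4
162: h=6 -> slot 6
Table: [., ., ., ., 372, ., 162, ., 450, 112, ., ., 658]

6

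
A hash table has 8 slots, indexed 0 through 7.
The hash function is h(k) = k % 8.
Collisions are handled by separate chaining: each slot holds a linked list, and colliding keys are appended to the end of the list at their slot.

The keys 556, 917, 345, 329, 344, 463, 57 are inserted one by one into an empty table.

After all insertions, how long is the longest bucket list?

3

Insert 556: h=4, bucket 4 empty → new chain.
Insert 917: h=5, bucket 5 empty → new chain.
Insert 345: h=1, bucket 1 empty → new chain.
Insert 329: h=1, bucket 1 nonempty → append to chain.
Insert 344: h=0, bucket 0 empty → new chain.
Insert 463: h=7, bucket 7 empty → new chain.
Insert 57: h=1, bucket 1 nonempty → append to chain.
Final buckets:
0: 344
1: 345 -> 329 -> 57
2: -
3: -
4: 556
5: 917
6: -
7: 463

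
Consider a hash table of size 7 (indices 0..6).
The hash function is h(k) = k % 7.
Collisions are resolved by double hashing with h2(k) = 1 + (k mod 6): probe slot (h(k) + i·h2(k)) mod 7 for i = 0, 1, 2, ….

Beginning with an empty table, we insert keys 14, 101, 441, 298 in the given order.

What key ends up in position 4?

441

Insert 14: h=0, slot 0 empty → index 0.
Insert 101: h=3, slot 3 empty → index 3.
Insert 441: h=0, h2=4, slot 0 occupied → index 4.
Insert 298: h=4, h2=5, slot 4 occupied → index 2.
Table: [14, ., 298, 101, 441, ., .]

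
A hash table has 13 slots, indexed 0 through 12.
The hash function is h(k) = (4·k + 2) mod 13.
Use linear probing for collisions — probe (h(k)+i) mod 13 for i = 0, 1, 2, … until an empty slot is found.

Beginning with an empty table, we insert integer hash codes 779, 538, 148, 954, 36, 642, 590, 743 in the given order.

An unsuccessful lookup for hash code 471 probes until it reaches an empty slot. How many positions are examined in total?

4

Insert 779: h=11, slot 11 empty => index 11.
Insert 538: h=9, slot 9 empty => index 9.
Insert 148: h=9, slot 9 occupied => index 10.
Insert 954: h=9, slots 9,10,11 occupied => index 12.
Insert 36: h=3, slot 3 empty => index 3.
Insert 642: h=9, slots 9,10,11,12 occupied => index 0.
Insert 590: h=9, slots 9,10,11,12,0 occupied => index 1.
Insert 743: h=10, slots 10,11,12,0,1 occupied => index 2.
Table: [642, 590, 743, 36, —, —, —, —, —, 538, 148, 779, 954]
Lookup 471: h=1, probe 1,2,3,4 → slot 4 empty, not found.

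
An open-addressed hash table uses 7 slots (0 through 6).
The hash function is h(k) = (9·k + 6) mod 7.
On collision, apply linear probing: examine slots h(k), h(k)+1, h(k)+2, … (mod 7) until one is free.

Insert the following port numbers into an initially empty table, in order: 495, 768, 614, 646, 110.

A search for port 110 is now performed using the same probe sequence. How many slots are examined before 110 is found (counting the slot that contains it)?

495: h=2 -> slot 2
768: h=2, probe 2,3 -> slot 3
614: h=2, probe 2,3,4 -> slot 4
646: h=3, probe 3,4,5 -> slot 5
110: h=2, probe 2,3,4,5,6 -> slot 6
Table: [_, _, 495, 768, 614, 646, 110]
Lookup 110: h=2, probe 2,3,4,5,6 → found at 6.

5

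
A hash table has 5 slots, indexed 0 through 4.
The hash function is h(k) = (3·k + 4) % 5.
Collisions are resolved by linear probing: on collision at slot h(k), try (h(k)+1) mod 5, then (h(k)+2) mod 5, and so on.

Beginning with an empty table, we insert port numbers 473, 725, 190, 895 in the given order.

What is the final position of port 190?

Insert 473: h=3, slot 3 empty → index 3.
Insert 725: h=4, slot 4 empty → index 4.
Insert 190: h=4, slot 4 occupied → index 0.
Insert 895: h=4, slots 4,0 occupied → index 1.
Table: [190, 895, ., 473, 725]

0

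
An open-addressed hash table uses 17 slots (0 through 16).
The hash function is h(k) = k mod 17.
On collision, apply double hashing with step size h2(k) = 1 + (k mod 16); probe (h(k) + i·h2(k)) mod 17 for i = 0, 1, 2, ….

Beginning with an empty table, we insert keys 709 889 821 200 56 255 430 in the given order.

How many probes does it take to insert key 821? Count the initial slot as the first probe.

2

709: h=12 => slot 12
889: h=5 => slot 5
821: h=5, h2=6, probe 5,11 => slot 11
200: h=13 => slot 13
56: h=5, h2=9, probe 5,14 => slot 14
255: h=0 => slot 0
430: h=5, h2=15, probe 5,3 => slot 3
Table: [255, —, —, 430, —, 889, —, —, —, —, —, 821, 709, 200, 56, —, —]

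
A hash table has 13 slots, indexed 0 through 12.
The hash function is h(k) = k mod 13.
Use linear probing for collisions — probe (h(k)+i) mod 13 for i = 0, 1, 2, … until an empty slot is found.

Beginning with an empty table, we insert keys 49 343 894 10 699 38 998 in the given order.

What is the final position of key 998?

2

49: h=10 => slot 10
343: h=5 => slot 5
894: h=10, probe 10,11 => slot 11
10: h=10, probe 10,11,12 => slot 12
699: h=10, probe 10,11,12,0 => slot 0
38: h=12, probe 12,0,1 => slot 1
998: h=10, probe 10,11,12,0,1,2 => slot 2
Table: [699, 38, 998, -, -, 343, -, -, -, -, 49, 894, 10]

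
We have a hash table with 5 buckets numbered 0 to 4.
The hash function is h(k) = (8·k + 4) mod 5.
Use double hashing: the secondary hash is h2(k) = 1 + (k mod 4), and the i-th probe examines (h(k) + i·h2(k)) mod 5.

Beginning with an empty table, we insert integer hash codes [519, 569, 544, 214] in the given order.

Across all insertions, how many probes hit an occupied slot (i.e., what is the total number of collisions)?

3

519 hashes to 1; slot 1 is free -> place at 1.
569 hashes to 1, h2=2; 1 taken -> place at 3.
544 hashes to 1, h2=1; 1 taken -> place at 2.
214 hashes to 1, h2=3; 1 taken -> place at 4.
Table: [., 519, 544, 569, 214]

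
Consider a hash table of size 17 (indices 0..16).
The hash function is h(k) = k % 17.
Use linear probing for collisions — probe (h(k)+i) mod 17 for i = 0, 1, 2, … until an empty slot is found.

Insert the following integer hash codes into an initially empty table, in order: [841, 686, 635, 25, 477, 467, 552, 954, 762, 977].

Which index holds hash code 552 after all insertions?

841 hashes to 8; slot 8 is free -> place at 8.
686 hashes to 6; slot 6 is free -> place at 6.
635 hashes to 6; 6 taken -> place at 7.
25 hashes to 8; 8 taken -> place at 9.
477 hashes to 1; slot 1 is free -> place at 1.
467 hashes to 8; 8,9 taken -> place at 10.
552 hashes to 8; 8,9,10 taken -> place at 11.
954 hashes to 2; slot 2 is free -> place at 2.
762 hashes to 14; slot 14 is free -> place at 14.
977 hashes to 8; 8,9,10,11 taken -> place at 12.
Table: [∅, 477, 954, ∅, ∅, ∅, 686, 635, 841, 25, 467, 552, 977, ∅, 762, ∅, ∅]

11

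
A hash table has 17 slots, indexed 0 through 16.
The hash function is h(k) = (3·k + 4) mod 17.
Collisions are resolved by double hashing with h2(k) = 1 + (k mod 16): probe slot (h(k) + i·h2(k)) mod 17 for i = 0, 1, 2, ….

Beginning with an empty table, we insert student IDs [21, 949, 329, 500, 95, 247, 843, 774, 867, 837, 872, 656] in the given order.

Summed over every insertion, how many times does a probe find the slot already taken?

10

Insert 21: h=16, slot 16 empty -> index 16.
Insert 949: h=12, slot 12 empty -> index 12.
Insert 329: h=5, slot 5 empty -> index 5.
Insert 500: h=8, slot 8 empty -> index 8.
Insert 95: h=0, slot 0 empty -> index 0.
Insert 247: h=14, slot 14 empty -> index 14.
Insert 843: h=0, h2=12, slots 0,12 occupied -> index 7.
Insert 774: h=14, h2=7, slot 14 occupied -> index 4.
Insert 867: h=4, h2=4, slots 4,8,12,16 occupied -> index 3.
Insert 837: h=16, h2=6, slots 16,5 occupied -> index 11.
Insert 872: h=2, slot 2 empty -> index 2.
Insert 656: h=0, h2=1, slot 0 occupied -> index 1.
Table: [95, 656, 872, 867, 774, 329, —, 843, 500, —, —, 837, 949, —, 247, —, 21]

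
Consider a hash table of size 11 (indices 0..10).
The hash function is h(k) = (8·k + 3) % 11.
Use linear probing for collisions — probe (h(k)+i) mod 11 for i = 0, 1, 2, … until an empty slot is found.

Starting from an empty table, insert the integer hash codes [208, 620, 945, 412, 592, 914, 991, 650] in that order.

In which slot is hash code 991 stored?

208 hashes to 6; slot 6 is free => place at 6.
620 hashes to 2; slot 2 is free => place at 2.
945 hashes to 6; 6 taken => place at 7.
412 hashes to 10; slot 10 is free => place at 10.
592 hashes to 9; slot 9 is free => place at 9.
914 hashes to 0; slot 0 is free => place at 0.
991 hashes to 0; 0 taken => place at 1.
650 hashes to 0; 0,1,2 taken => place at 3.
Table: [914, 991, 620, 650, _, _, 208, 945, _, 592, 412]

1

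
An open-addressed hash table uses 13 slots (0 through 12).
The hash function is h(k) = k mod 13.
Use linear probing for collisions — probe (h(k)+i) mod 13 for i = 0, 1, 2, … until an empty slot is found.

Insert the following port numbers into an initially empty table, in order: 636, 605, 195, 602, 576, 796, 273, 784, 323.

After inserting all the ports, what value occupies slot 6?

784

636: h=12 => slot 12
605: h=7 => slot 7
195: h=0 => slot 0
602: h=4 => slot 4
576: h=4, probe 4,5 => slot 5
796: h=3 => slot 3
273: h=0, probe 0,1 => slot 1
784: h=4, probe 4,5,6 => slot 6
323: h=11 => slot 11
Table: [195, 273, ∅, 796, 602, 576, 784, 605, ∅, ∅, ∅, 323, 636]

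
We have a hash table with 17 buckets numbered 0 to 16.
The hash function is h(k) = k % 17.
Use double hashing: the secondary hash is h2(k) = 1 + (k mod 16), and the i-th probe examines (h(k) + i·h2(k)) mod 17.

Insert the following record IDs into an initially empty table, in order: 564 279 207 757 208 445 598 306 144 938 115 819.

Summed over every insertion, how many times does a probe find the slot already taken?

Insert 564: h=3, slot 3 empty -> index 3.
Insert 279: h=7, slot 7 empty -> index 7.
Insert 207: h=3, h2=16, slot 3 occupied -> index 2.
Insert 757: h=9, slot 9 empty -> index 9.
Insert 208: h=4, slot 4 empty -> index 4.
Insert 445: h=3, h2=14, slot 3 occupied -> index 0.
Insert 598: h=3, h2=7, slot 3 occupied -> index 10.
Insert 306: h=0, h2=3, slots 0,3 occupied -> index 6.
Insert 144: h=8, slot 8 empty -> index 8.
Insert 938: h=3, h2=11, slot 3 occupied -> index 14.
Insert 115: h=13, slot 13 empty -> index 13.
Insert 819: h=3, h2=4, slots 3,7 occupied -> index 11.
Table: [445, ., 207, 564, 208, ., 306, 279, 144, 757, 598, 819, ., 115, 938, ., .]

8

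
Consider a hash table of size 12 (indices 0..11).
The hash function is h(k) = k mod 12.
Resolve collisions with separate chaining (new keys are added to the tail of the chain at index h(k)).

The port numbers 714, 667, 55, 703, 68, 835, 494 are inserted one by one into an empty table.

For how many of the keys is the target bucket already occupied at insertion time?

Insert 714: h=6, bucket 6 empty -> new chain.
Insert 667: h=7, bucket 7 empty -> new chain.
Insert 55: h=7, bucket 7 nonempty -> append to chain.
Insert 703: h=7, bucket 7 nonempty -> append to chain.
Insert 68: h=8, bucket 8 empty -> new chain.
Insert 835: h=7, bucket 7 nonempty -> append to chain.
Insert 494: h=2, bucket 2 empty -> new chain.
Final buckets:
0: .
1: .
2: 494
3: .
4: .
5: .
6: 714
7: 667 -> 55 -> 703 -> 835
8: 68
9: .
10: .
11: .

3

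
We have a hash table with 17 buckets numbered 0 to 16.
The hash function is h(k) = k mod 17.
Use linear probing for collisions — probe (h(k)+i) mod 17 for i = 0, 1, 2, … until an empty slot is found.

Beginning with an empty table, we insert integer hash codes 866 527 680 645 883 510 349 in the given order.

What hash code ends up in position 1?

866 hashes to 16; slot 16 is free -> place at 16.
527 hashes to 0; slot 0 is free -> place at 0.
680 hashes to 0; 0 taken -> place at 1.
645 hashes to 16; 16,0,1 taken -> place at 2.
883 hashes to 16; 16,0,1,2 taken -> place at 3.
510 hashes to 0; 0,1,2,3 taken -> place at 4.
349 hashes to 9; slot 9 is free -> place at 9.
Table: [527, 680, 645, 883, 510, -, -, -, -, 349, -, -, -, -, -, -, 866]

680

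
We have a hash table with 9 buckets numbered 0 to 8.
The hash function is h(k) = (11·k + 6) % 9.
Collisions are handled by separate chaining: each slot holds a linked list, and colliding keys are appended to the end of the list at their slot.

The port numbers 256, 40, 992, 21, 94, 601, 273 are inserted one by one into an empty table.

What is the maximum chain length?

Insert 256: h=5, bucket 5 empty → new chain.
Insert 40: h=5, bucket 5 nonempty → append to chain.
Insert 992: h=1, bucket 1 empty → new chain.
Insert 21: h=3, bucket 3 empty → new chain.
Insert 94: h=5, bucket 5 nonempty → append to chain.
Insert 601: h=2, bucket 2 empty → new chain.
Insert 273: h=3, bucket 3 nonempty → append to chain.
Final buckets:
0: _
1: 992
2: 601
3: 21 -> 273
4: _
5: 256 -> 40 -> 94
6: _
7: _
8: _

3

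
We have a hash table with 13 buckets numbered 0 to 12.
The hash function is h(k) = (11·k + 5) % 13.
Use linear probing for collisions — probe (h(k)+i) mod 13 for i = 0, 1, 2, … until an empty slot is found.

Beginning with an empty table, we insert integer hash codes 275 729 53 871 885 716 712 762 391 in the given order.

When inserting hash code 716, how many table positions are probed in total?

275 hashes to 1; slot 1 is free -> place at 1.
729 hashes to 3; slot 3 is free -> place at 3.
53 hashes to 3; 3 taken -> place at 4.
871 hashes to 5; slot 5 is free -> place at 5.
885 hashes to 3; 3,4,5 taken -> place at 6.
716 hashes to 3; 3,4,5,6 taken -> place at 7.
712 hashes to 11; slot 11 is free -> place at 11.
762 hashes to 2; slot 2 is free -> place at 2.
391 hashes to 3; 3,4,5,6,7 taken -> place at 8.
Table: [-, 275, 762, 729, 53, 871, 885, 716, 391, -, -, 712, -]

5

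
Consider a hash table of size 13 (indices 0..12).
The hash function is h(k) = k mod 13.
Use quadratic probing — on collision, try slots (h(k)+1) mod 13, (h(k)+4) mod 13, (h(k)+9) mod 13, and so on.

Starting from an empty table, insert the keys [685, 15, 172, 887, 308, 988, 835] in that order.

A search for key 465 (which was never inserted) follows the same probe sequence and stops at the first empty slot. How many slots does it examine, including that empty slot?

685 hashes to 9; slot 9 is free → place at 9.
15 hashes to 2; slot 2 is free → place at 2.
172 hashes to 3; slot 3 is free → place at 3.
887 hashes to 3; 3 taken → place at 4.
308 hashes to 9; 9 taken → place at 10.
988 hashes to 0; slot 0 is free → place at 0.
835 hashes to 3; 3,4 taken → place at 7.
Table: [988, -, 15, 172, 887, -, -, 835, -, 685, 308, -, -]
Lookup 465: h=10, probe 10,11 → slot 11 empty, not found.

2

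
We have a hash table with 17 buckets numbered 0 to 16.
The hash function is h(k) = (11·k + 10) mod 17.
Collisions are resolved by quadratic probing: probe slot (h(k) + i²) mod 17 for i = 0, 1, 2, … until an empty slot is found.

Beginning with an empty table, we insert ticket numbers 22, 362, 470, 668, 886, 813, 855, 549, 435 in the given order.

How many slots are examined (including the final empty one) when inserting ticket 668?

3

22 hashes to 14; slot 14 is free → place at 14.
362 hashes to 14; 14 taken → place at 15.
470 hashes to 12; slot 12 is free → place at 12.
668 hashes to 14; 14,15 taken → place at 1.
886 hashes to 15; 15 taken → place at 16.
813 hashes to 11; slot 11 is free → place at 11.
855 hashes to 14; 14,15,1 taken → place at 6.
549 hashes to 14; 14,15,1,6 taken → place at 13.
435 hashes to 1; 1 taken → place at 2.
Table: [—, 668, 435, —, —, —, 855, —, —, —, —, 813, 470, 549, 22, 362, 886]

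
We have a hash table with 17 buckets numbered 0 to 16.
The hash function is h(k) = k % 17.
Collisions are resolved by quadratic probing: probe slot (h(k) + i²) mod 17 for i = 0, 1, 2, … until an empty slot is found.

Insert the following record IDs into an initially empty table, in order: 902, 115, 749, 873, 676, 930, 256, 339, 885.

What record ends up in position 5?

256

902 hashes to 1; slot 1 is free => place at 1.
115 hashes to 13; slot 13 is free => place at 13.
749 hashes to 1; 1 taken => place at 2.
873 hashes to 6; slot 6 is free => place at 6.
676 hashes to 13; 13 taken => place at 14.
930 hashes to 12; slot 12 is free => place at 12.
256 hashes to 1; 1,2 taken => place at 5.
339 hashes to 16; slot 16 is free => place at 16.
885 hashes to 1; 1,2,5 taken => place at 10.
Table: [∅, 902, 749, ∅, ∅, 256, 873, ∅, ∅, ∅, 885, ∅, 930, 115, 676, ∅, 339]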